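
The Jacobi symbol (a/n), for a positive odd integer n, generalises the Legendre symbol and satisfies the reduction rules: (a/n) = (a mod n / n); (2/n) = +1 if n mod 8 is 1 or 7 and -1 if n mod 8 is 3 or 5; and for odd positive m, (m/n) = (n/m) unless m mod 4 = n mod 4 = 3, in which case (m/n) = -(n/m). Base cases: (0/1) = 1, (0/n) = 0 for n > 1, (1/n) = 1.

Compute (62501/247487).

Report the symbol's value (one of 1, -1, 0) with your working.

1

reciprocity: (62501/247487) = +1·(247487/62501) since 62501 mod 4 = 1, 247487 mod 4 = 3; sign now +1
(247487/62501) = (59984/62501)   [reduce mod 62501]
59984 = 2^4·3749; (2/62501) = -1 since 62501 mod 8 = 5, so (59984/62501) = (-1)^4·(3749/62501); sign now +1
reciprocity: (3749/62501) = +1·(62501/3749) since 3749 mod 4 = 1, 62501 mod 4 = 1; sign now +1
(62501/3749) = (2517/3749)   [reduce mod 3749]
reciprocity: (2517/3749) = +1·(3749/2517) since 2517 mod 4 = 1, 3749 mod 4 = 1; sign now +1
(3749/2517) = (1232/2517)   [reduce mod 2517]
1232 = 2^4·77; (2/2517) = -1 since 2517 mod 8 = 5, so (1232/2517) = (-1)^4·(77/2517); sign now +1
reciprocity: (77/2517) = +1·(2517/77) since 77 mod 4 = 1, 2517 mod 4 = 1; sign now +1
(2517/77) = (53/77)   [reduce mod 77]
reciprocity: (53/77) = +1·(77/53) since 53 mod 4 = 1, 77 mod 4 = 1; sign now +1
(77/53) = (24/53)   [reduce mod 53]
24 = 2^3·3; (2/53) = -1 since 53 mod 8 = 5, so (24/53) = (-1)^3·(3/53); sign now -1
reciprocity: (3/53) = +1·(53/3) since 3 mod 4 = 3, 53 mod 4 = 1; sign now -1
(53/3) = (2/3)   [reduce mod 3]
2 = 2^1·1; (2/3) = -1 since 3 mod 8 = 3, so (2/3) = (-1)^1·(1/3); sign now +1
(1/3) = 1; final value = sign = +1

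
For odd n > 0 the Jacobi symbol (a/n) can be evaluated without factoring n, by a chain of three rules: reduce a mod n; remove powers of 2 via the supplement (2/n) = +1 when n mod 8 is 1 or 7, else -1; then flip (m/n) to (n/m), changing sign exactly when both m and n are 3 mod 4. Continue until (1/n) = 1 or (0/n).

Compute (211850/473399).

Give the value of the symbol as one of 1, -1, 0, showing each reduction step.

211850 = 2^1·105925; (2/473399) = +1 since 473399 mod 8 = 7, so (211850/473399) = (+1)^1·(105925/473399); sign now +1
reciprocity: (105925/473399) = +1·(473399/105925) since 105925 mod 4 = 1, 473399 mod 4 = 3; sign now +1
(473399/105925) = (49699/105925)   [reduce mod 105925]
reciprocity: (49699/105925) = +1·(105925/49699) since 49699 mod 4 = 3, 105925 mod 4 = 1; sign now +1
(105925/49699) = (6527/49699)   [reduce mod 49699]
reciprocity: (6527/49699) = -1·(49699/6527) since 6527 mod 4 = 3, 49699 mod 4 = 3; sign now -1
(49699/6527) = (4010/6527)   [reduce mod 6527]
4010 = 2^1·2005; (2/6527) = +1 since 6527 mod 8 = 7, so (4010/6527) = (+1)^1·(2005/6527); sign now -1
reciprocity: (2005/6527) = +1·(6527/2005) since 2005 mod 4 = 1, 6527 mod 4 = 3; sign now -1
(6527/2005) = (512/2005)   [reduce mod 2005]
512 = 2^9·1; (2/2005) = -1 since 2005 mod 8 = 5, so (512/2005) = (-1)^9·(1/2005); sign now +1
(1/2005) = 1; final value = sign = +1

1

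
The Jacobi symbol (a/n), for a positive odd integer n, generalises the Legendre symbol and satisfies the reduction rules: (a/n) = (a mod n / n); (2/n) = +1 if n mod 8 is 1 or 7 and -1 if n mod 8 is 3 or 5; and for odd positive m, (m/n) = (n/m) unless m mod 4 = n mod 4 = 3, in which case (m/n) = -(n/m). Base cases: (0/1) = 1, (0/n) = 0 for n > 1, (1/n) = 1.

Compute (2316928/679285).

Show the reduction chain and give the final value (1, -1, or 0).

(2316928/679285): 2316928 mod 679285 = 279073, so (2316928/679285) = (279073/679285)
flip (279073/679285) -> (679285/279073): both odd, 279073 mod 4 = 1, 679285 mod 4 = 1, so the flip contributes +1; sign now +1
(679285/279073): 679285 mod 279073 = 121139, so (679285/279073) = (121139/279073)
flip (121139/279073) -> (279073/121139): both odd, 121139 mod 4 = 3, 279073 mod 4 = 1, so the flip contributes +1; sign now +1
(279073/121139): 279073 mod 121139 = 36795, so (279073/121139) = (36795/121139)
flip (36795/121139) -> (121139/36795): both odd, 36795 mod 4 = 3, 121139 mod 4 = 3, so the flip contributes -1; sign now -1
(121139/36795): 121139 mod 36795 = 10754, so (121139/36795) = (10754/36795)
factor out 2^1: 10754 = 2^1·5377; with 36795 mod 8 = 3, (2/36795) = -1; sign now +1; continue with (5377/36795)
flip (5377/36795) -> (36795/5377): both odd, 5377 mod 4 = 1, 36795 mod 4 = 3, so the flip contributes +1; sign now +1
(36795/5377): 36795 mod 5377 = 4533, so (36795/5377) = (4533/5377)
flip (4533/5377) -> (5377/4533): both odd, 4533 mod 4 = 1, 5377 mod 4 = 1, so the flip contributes +1; sign now +1
(5377/4533): 5377 mod 4533 = 844, so (5377/4533) = (844/4533)
factor out 2^2: 844 = 2^2·211; with 4533 mod 8 = 5, (2/4533) = -1; sign now +1; continue with (211/4533)
flip (211/4533) -> (4533/211): both odd, 211 mod 4 = 3, 4533 mod 4 = 1, so the flip contributes +1; sign now +1
(4533/211): 4533 mod 211 = 102, so (4533/211) = (102/211)
factor out 2^1: 102 = 2^1·51; with 211 mod 8 = 3, (2/211) = -1; sign now -1; continue with (51/211)
flip (51/211) -> (211/51): both odd, 51 mod 4 = 3, 211 mod 4 = 3, so the flip contributes -1; sign now +1
(211/51): 211 mod 51 = 7, so (211/51) = (7/51)
flip (7/51) -> (51/7): both odd, 7 mod 4 = 3, 51 mod 4 = 3, so the flip contributes -1; sign now -1
(51/7): 51 mod 7 = 2, so (51/7) = (2/7)
factor out 2^1: 2 = 2^1·1; with 7 mod 8 = 7, (2/7) = +1; sign now -1; continue with (1/7)
reached (1/7) = 1, so the symbol is -1

-1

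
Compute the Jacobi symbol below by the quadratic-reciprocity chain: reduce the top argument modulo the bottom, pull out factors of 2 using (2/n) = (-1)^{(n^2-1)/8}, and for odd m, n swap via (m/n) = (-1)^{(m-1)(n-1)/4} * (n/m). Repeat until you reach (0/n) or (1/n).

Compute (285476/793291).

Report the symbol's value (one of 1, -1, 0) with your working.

factor out 2^2: 285476 = 2^2·71369; with 793291 mod 8 = 3, (2/793291) = -1; sign now +1; continue with (71369/793291)
flip (71369/793291) -> (793291/71369): both odd, 71369 mod 4 = 1, 793291 mod 4 = 3, so the flip contributes +1; sign now +1
(793291/71369): 793291 mod 71369 = 8232, so (793291/71369) = (8232/71369)
factor out 2^3: 8232 = 2^3·1029; with 71369 mod 8 = 1, (2/71369) = +1; sign now +1; continue with (1029/71369)
flip (1029/71369) -> (71369/1029): both odd, 1029 mod 4 = 1, 71369 mod 4 = 1, so the flip contributes +1; sign now +1
(71369/1029): 71369 mod 1029 = 368, so (71369/1029) = (368/1029)
factor out 2^4: 368 = 2^4·23; with 1029 mod 8 = 5, (2/1029) = -1; sign now +1; continue with (23/1029)
flip (23/1029) -> (1029/23): both odd, 23 mod 4 = 3, 1029 mod 4 = 1, so the flip contributes +1; sign now +1
(1029/23): 1029 mod 23 = 17, so (1029/23) = (17/23)
flip (17/23) -> (23/17): both odd, 17 mod 4 = 1, 23 mod 4 = 3, so the flip contributes +1; sign now +1
(23/17): 23 mod 17 = 6, so (23/17) = (6/17)
factor out 2^1: 6 = 2^1·3; with 17 mod 8 = 1, (2/17) = +1; sign now +1; continue with (3/17)
flip (3/17) -> (17/3): both odd, 3 mod 4 = 3, 17 mod 4 = 1, so the flip contributes +1; sign now +1
(17/3): 17 mod 3 = 2, so (17/3) = (2/3)
factor out 2^1: 2 = 2^1·1; with 3 mod 8 = 3, (2/3) = -1; sign now -1; continue with (1/3)
reached (1/3) = 1, so the symbol is -1

-1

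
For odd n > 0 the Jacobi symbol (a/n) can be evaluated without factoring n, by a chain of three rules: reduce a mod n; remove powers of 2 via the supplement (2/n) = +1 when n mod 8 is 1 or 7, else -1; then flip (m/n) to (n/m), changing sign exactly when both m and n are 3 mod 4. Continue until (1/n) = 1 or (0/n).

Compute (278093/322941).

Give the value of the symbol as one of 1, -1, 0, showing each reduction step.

flip (278093/322941) -> (322941/278093): both odd, 278093 mod 4 = 1, 322941 mod 4 = 1, so the flip contributes +1; sign now +1
(322941/278093): 322941 mod 278093 = 44848, so (322941/278093) = (44848/278093)
factor out 2^4: 44848 = 2^4·2803; with 278093 mod 8 = 5, (2/278093) = -1; sign now +1; continue with (2803/278093)
flip (2803/278093) -> (278093/2803): both odd, 2803 mod 4 = 3, 278093 mod 4 = 1, so the flip contributes +1; sign now +1
(278093/2803): 278093 mod 2803 = 596, so (278093/2803) = (596/2803)
factor out 2^2: 596 = 2^2·149; with 2803 mod 8 = 3, (2/2803) = -1; sign now +1; continue with (149/2803)
flip (149/2803) -> (2803/149): both odd, 149 mod 4 = 1, 2803 mod 4 = 3, so the flip contributes +1; sign now +1
(2803/149): 2803 mod 149 = 121, so (2803/149) = (121/149)
flip (121/149) -> (149/121): both odd, 121 mod 4 = 1, 149 mod 4 = 1, so the flip contributes +1; sign now +1
(149/121): 149 mod 121 = 28, so (149/121) = (28/121)
factor out 2^2: 28 = 2^2·7; with 121 mod 8 = 1, (2/121) = +1; sign now +1; continue with (7/121)
flip (7/121) -> (121/7): both odd, 7 mod 4 = 3, 121 mod 4 = 1, so the flip contributes +1; sign now +1
(121/7): 121 mod 7 = 2, so (121/7) = (2/7)
factor out 2^1: 2 = 2^1·1; with 7 mod 8 = 7, (2/7) = +1; sign now +1; continue with (1/7)
reached (1/7) = 1, so the symbol is +1

1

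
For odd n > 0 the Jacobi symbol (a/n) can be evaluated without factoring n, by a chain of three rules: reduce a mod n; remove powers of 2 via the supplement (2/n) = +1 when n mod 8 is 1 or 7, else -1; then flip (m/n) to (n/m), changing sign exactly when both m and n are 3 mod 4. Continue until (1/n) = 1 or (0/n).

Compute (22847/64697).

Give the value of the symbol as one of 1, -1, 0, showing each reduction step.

reciprocity: (22847/64697) = +1·(64697/22847) since 22847 mod 4 = 3, 64697 mod 4 = 1; sign now +1
(64697/22847) = (19003/22847)   [reduce mod 22847]
reciprocity: (19003/22847) = -1·(22847/19003) since 19003 mod 4 = 3, 22847 mod 4 = 3; sign now -1
(22847/19003) = (3844/19003)   [reduce mod 19003]
3844 = 2^2·961; (2/19003) = -1 since 19003 mod 8 = 3, so (3844/19003) = (-1)^2·(961/19003); sign now -1
reciprocity: (961/19003) = +1·(19003/961) since 961 mod 4 = 1, 19003 mod 4 = 3; sign now -1
(19003/961) = (744/961)   [reduce mod 961]
744 = 2^3·93; (2/961) = +1 since 961 mod 8 = 1, so (744/961) = (+1)^3·(93/961); sign now -1
reciprocity: (93/961) = +1·(961/93) since 93 mod 4 = 1, 961 mod 4 = 1; sign now -1
(961/93) = (31/93)   [reduce mod 93]
reciprocity: (31/93) = +1·(93/31) since 31 mod 4 = 3, 93 mod 4 = 1; sign now -1
(93/31) = (0/31)   [reduce mod 31]
(0/31) = 0   [gcd(a, n) > 1]; final value = 0

0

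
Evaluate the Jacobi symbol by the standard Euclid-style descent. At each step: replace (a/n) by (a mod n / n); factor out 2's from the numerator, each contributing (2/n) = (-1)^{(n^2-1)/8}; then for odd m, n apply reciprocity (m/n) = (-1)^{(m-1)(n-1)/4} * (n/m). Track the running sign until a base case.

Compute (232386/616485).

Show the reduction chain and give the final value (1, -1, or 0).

0

232386 = 2^1·116193; (2/616485) = -1 since 616485 mod 8 = 5, so (232386/616485) = (-1)^1·(116193/616485); sign now -1
reciprocity: (116193/616485) = +1·(616485/116193) since 116193 mod 4 = 1, 616485 mod 4 = 1; sign now -1
(616485/116193) = (35520/116193)   [reduce mod 116193]
35520 = 2^6·555; (2/116193) = +1 since 116193 mod 8 = 1, so (35520/116193) = (+1)^6·(555/116193); sign now -1
reciprocity: (555/116193) = +1·(116193/555) since 555 mod 4 = 3, 116193 mod 4 = 1; sign now -1
(116193/555) = (198/555)   [reduce mod 555]
198 = 2^1·99; (2/555) = -1 since 555 mod 8 = 3, so (198/555) = (-1)^1·(99/555); sign now +1
reciprocity: (99/555) = -1·(555/99) since 99 mod 4 = 3, 555 mod 4 = 3; sign now -1
(555/99) = (60/99)   [reduce mod 99]
60 = 2^2·15; (2/99) = -1 since 99 mod 8 = 3, so (60/99) = (-1)^2·(15/99); sign now -1
reciprocity: (15/99) = -1·(99/15) since 15 mod 4 = 3, 99 mod 4 = 3; sign now +1
(99/15) = (9/15)   [reduce mod 15]
reciprocity: (9/15) = +1·(15/9) since 9 mod 4 = 1, 15 mod 4 = 3; sign now +1
(15/9) = (6/9)   [reduce mod 9]
6 = 2^1·3; (2/9) = +1 since 9 mod 8 = 1, so (6/9) = (+1)^1·(3/9); sign now +1
reciprocity: (3/9) = +1·(9/3) since 3 mod 4 = 3, 9 mod 4 = 1; sign now +1
(9/3) = (0/3)   [reduce mod 3]
(0/3) = 0   [gcd(a, n) > 1]; final value = 0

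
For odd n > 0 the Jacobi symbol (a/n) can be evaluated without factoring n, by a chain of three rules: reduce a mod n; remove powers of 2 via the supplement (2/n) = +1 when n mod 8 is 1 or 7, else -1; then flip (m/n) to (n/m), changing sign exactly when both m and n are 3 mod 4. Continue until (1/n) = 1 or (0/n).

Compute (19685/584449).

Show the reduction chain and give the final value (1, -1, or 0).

-1

reciprocity: (19685/584449) = +1·(584449/19685) since 19685 mod 4 = 1, 584449 mod 4 = 1; sign now +1
(584449/19685) = (13584/19685)   [reduce mod 19685]
13584 = 2^4·849; (2/19685) = -1 since 19685 mod 8 = 5, so (13584/19685) = (-1)^4·(849/19685); sign now +1
reciprocity: (849/19685) = +1·(19685/849) since 849 mod 4 = 1, 19685 mod 4 = 1; sign now +1
(19685/849) = (158/849)   [reduce mod 849]
158 = 2^1·79; (2/849) = +1 since 849 mod 8 = 1, so (158/849) = (+1)^1·(79/849); sign now +1
reciprocity: (79/849) = +1·(849/79) since 79 mod 4 = 3, 849 mod 4 = 1; sign now +1
(849/79) = (59/79)   [reduce mod 79]
reciprocity: (59/79) = -1·(79/59) since 59 mod 4 = 3, 79 mod 4 = 3; sign now -1
(79/59) = (20/59)   [reduce mod 59]
20 = 2^2·5; (2/59) = -1 since 59 mod 8 = 3, so (20/59) = (-1)^2·(5/59); sign now -1
reciprocity: (5/59) = +1·(59/5) since 5 mod 4 = 1, 59 mod 4 = 3; sign now -1
(59/5) = (4/5)   [reduce mod 5]
4 = 2^2·1; (2/5) = -1 since 5 mod 8 = 5, so (4/5) = (-1)^2·(1/5); sign now -1
(1/5) = 1; final value = sign = -1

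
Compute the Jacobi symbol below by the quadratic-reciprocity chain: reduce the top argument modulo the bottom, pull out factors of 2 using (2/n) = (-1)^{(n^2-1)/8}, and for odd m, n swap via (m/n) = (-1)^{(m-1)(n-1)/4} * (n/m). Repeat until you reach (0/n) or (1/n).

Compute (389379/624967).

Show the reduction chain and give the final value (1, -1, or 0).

reciprocity: (389379/624967) = -1·(624967/389379) since 389379 mod 4 = 3, 624967 mod 4 = 3; sign now -1
(624967/389379) = (235588/389379)   [reduce mod 389379]
235588 = 2^2·58897; (2/389379) = -1 since 389379 mod 8 = 3, so (235588/389379) = (-1)^2·(58897/389379); sign now -1
reciprocity: (58897/389379) = +1·(389379/58897) since 58897 mod 4 = 1, 389379 mod 4 = 3; sign now -1
(389379/58897) = (35997/58897)   [reduce mod 58897]
reciprocity: (35997/58897) = +1·(58897/35997) since 35997 mod 4 = 1, 58897 mod 4 = 1; sign now -1
(58897/35997) = (22900/35997)   [reduce mod 35997]
22900 = 2^2·5725; (2/35997) = -1 since 35997 mod 8 = 5, so (22900/35997) = (-1)^2·(5725/35997); sign now -1
reciprocity: (5725/35997) = +1·(35997/5725) since 5725 mod 4 = 1, 35997 mod 4 = 1; sign now -1
(35997/5725) = (1647/5725)   [reduce mod 5725]
reciprocity: (1647/5725) = +1·(5725/1647) since 1647 mod 4 = 3, 5725 mod 4 = 1; sign now -1
(5725/1647) = (784/1647)   [reduce mod 1647]
784 = 2^4·49; (2/1647) = +1 since 1647 mod 8 = 7, so (784/1647) = (+1)^4·(49/1647); sign now -1
reciprocity: (49/1647) = +1·(1647/49) since 49 mod 4 = 1, 1647 mod 4 = 3; sign now -1
(1647/49) = (30/49)   [reduce mod 49]
30 = 2^1·15; (2/49) = +1 since 49 mod 8 = 1, so (30/49) = (+1)^1·(15/49); sign now -1
reciprocity: (15/49) = +1·(49/15) since 15 mod 4 = 3, 49 mod 4 = 1; sign now -1
(49/15) = (4/15)   [reduce mod 15]
4 = 2^2·1; (2/15) = +1 since 15 mod 8 = 7, so (4/15) = (+1)^2·(1/15); sign now -1
(1/15) = 1; final value = sign = -1

-1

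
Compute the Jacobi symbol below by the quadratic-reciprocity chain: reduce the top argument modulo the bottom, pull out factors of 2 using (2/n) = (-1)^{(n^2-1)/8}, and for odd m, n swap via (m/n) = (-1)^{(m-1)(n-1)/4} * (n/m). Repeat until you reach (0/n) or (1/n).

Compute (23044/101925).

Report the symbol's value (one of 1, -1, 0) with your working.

factor out 2^2: 23044 = 2^2·5761; with 101925 mod 8 = 5, (2/101925) = -1; sign now +1; continue with (5761/101925)
flip (5761/101925) -> (101925/5761): both odd, 5761 mod 4 = 1, 101925 mod 4 = 1, so the flip contributes +1; sign now +1
(101925/5761): 101925 mod 5761 = 3988, so (101925/5761) = (3988/5761)
factor out 2^2: 3988 = 2^2·997; with 5761 mod 8 = 1, (2/5761) = +1; sign now +1; continue with (997/5761)
flip (997/5761) -> (5761/997): both odd, 997 mod 4 = 1, 5761 mod 4 = 1, so the flip contributes +1; sign now +1
(5761/997): 5761 mod 997 = 776, so (5761/997) = (776/997)
factor out 2^3: 776 = 2^3·97; with 997 mod 8 = 5, (2/997) = -1; sign now -1; continue with (97/997)
flip (97/997) -> (997/97): both odd, 97 mod 4 = 1, 997 mod 4 = 1, so the flip contributes +1; sign now -1
(997/97): 997 mod 97 = 27, so (997/97) = (27/97)
flip (27/97) -> (97/27): both odd, 27 mod 4 = 3, 97 mod 4 = 1, so the flip contributes +1; sign now -1
(97/27): 97 mod 27 = 16, so (97/27) = (16/27)
factor out 2^4: 16 = 2^4·1; with 27 mod 8 = 3, (2/27) = -1; sign now -1; continue with (1/27)
reached (1/27) = 1, so the symbol is -1

-1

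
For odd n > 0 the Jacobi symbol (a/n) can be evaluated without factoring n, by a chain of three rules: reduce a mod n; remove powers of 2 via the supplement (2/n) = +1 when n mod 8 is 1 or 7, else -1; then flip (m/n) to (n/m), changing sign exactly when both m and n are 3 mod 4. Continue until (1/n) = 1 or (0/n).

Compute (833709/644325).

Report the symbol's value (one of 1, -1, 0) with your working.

(833709/644325) = (189384/644325)   [reduce mod 644325]
189384 = 2^3·23673; (2/644325) = -1 since 644325 mod 8 = 5, so (189384/644325) = (-1)^3·(23673/644325); sign now -1
reciprocity: (23673/644325) = +1·(644325/23673) since 23673 mod 4 = 1, 644325 mod 4 = 1; sign now -1
(644325/23673) = (5154/23673)   [reduce mod 23673]
5154 = 2^1·2577; (2/23673) = +1 since 23673 mod 8 = 1, so (5154/23673) = (+1)^1·(2577/23673); sign now -1
reciprocity: (2577/23673) = +1·(23673/2577) since 2577 mod 4 = 1, 23673 mod 4 = 1; sign now -1
(23673/2577) = (480/2577)   [reduce mod 2577]
480 = 2^5·15; (2/2577) = +1 since 2577 mod 8 = 1, so (480/2577) = (+1)^5·(15/2577); sign now -1
reciprocity: (15/2577) = +1·(2577/15) since 15 mod 4 = 3, 2577 mod 4 = 1; sign now -1
(2577/15) = (12/15)   [reduce mod 15]
12 = 2^2·3; (2/15) = +1 since 15 mod 8 = 7, so (12/15) = (+1)^2·(3/15); sign now -1
reciprocity: (3/15) = -1·(15/3) since 3 mod 4 = 3, 15 mod 4 = 3; sign now +1
(15/3) = (0/3)   [reduce mod 3]
(0/3) = 0   [gcd(a, n) > 1]; final value = 0

0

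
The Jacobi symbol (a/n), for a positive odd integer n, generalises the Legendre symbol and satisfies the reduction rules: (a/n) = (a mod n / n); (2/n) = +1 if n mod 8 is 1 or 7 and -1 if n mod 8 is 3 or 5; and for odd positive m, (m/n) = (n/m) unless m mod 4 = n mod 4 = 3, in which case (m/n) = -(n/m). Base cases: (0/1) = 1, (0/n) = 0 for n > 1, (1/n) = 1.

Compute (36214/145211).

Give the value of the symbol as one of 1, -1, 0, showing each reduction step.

1

factor out 2^1: 36214 = 2^1·18107; with 145211 mod 8 = 3, (2/145211) = -1; sign now -1; continue with (18107/145211)
flip (18107/145211) -> (145211/18107): both odd, 18107 mod 4 = 3, 145211 mod 4 = 3, so the flip contributes -1; sign now +1
(145211/18107): 145211 mod 18107 = 355, so (145211/18107) = (355/18107)
flip (355/18107) -> (18107/355): both odd, 355 mod 4 = 3, 18107 mod 4 = 3, so the flip contributes -1; sign now -1
(18107/355): 18107 mod 355 = 2, so (18107/355) = (2/355)
factor out 2^1: 2 = 2^1·1; with 355 mod 8 = 3, (2/355) = -1; sign now +1; continue with (1/355)
reached (1/355) = 1, so the symbol is +1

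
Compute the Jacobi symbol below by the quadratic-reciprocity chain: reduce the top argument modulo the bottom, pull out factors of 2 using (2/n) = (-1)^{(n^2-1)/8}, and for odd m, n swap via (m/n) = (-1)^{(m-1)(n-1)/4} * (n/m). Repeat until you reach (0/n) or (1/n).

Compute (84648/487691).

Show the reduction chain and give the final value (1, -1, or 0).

1

factor out 2^3: 84648 = 2^3·10581; with 487691 mod 8 = 3, (2/487691) = -1; sign now -1; continue with (10581/487691)
flip (10581/487691) -> (487691/10581): both odd, 10581 mod 4 = 1, 487691 mod 4 = 3, so the flip contributes +1; sign now -1
(487691/10581): 487691 mod 10581 = 965, so (487691/10581) = (965/10581)
flip (965/10581) -> (10581/965): both odd, 965 mod 4 = 1, 10581 mod 4 = 1, so the flip contributes +1; sign now -1
(10581/965): 10581 mod 965 = 931, so (10581/965) = (931/965)
flip (931/965) -> (965/931): both odd, 931 mod 4 = 3, 965 mod 4 = 1, so the flip contributes +1; sign now -1
(965/931): 965 mod 931 = 34, so (965/931) = (34/931)
factor out 2^1: 34 = 2^1·17; with 931 mod 8 = 3, (2/931) = -1; sign now +1; continue with (17/931)
flip (17/931) -> (931/17): both odd, 17 mod 4 = 1, 931 mod 4 = 3, so the flip contributes +1; sign now +1
(931/17): 931 mod 17 = 13, so (931/17) = (13/17)
flip (13/17) -> (17/13): both odd, 13 mod 4 = 1, 17 mod 4 = 1, so the flip contributes +1; sign now +1
(17/13): 17 mod 13 = 4, so (17/13) = (4/13)
factor out 2^2: 4 = 2^2·1; with 13 mod 8 = 5, (2/13) = -1; sign now +1; continue with (1/13)
reached (1/13) = 1, so the symbol is +1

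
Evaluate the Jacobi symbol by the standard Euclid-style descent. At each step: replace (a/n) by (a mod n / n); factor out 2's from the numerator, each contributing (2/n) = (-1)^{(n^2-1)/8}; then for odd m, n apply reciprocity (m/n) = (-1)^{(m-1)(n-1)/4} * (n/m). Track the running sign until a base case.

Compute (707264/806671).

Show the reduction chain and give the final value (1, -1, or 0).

factor out 2^6: 707264 = 2^6·11051; with 806671 mod 8 = 7, (2/806671) = +1; sign now +1; continue with (11051/806671)
flip (11051/806671) -> (806671/11051): both odd, 11051 mod 4 = 3, 806671 mod 4 = 3, so the flip contributes -1; sign now -1
(806671/11051): 806671 mod 11051 = 10999, so (806671/11051) = (10999/11051)
flip (10999/11051) -> (11051/10999): both odd, 10999 mod 4 = 3, 11051 mod 4 = 3, so the flip contributes -1; sign now +1
(11051/10999): 11051 mod 10999 = 52, so (11051/10999) = (52/10999)
factor out 2^2: 52 = 2^2·13; with 10999 mod 8 = 7, (2/10999) = +1; sign now +1; continue with (13/10999)
flip (13/10999) -> (10999/13): both odd, 13 mod 4 = 1, 10999 mod 4 = 3, so the flip contributes +1; sign now +1
(10999/13): 10999 mod 13 = 1, so (10999/13) = (1/13)
reached (1/13) = 1, so the symbol is +1

1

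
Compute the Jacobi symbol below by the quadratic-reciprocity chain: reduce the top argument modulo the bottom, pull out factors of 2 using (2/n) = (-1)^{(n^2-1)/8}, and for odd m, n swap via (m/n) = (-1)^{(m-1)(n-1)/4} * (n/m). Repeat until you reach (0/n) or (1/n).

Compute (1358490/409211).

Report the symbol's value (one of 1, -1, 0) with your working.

-1

(1358490/409211) = (130857/409211)   [reduce mod 409211]
reciprocity: (130857/409211) = +1·(409211/130857) since 130857 mod 4 = 1, 409211 mod 4 = 3; sign now +1
(409211/130857) = (16640/130857)   [reduce mod 130857]
16640 = 2^8·65; (2/130857) = +1 since 130857 mod 8 = 1, so (16640/130857) = (+1)^8·(65/130857); sign now +1
reciprocity: (65/130857) = +1·(130857/65) since 65 mod 4 = 1, 130857 mod 4 = 1; sign now +1
(130857/65) = (12/65)   [reduce mod 65]
12 = 2^2·3; (2/65) = +1 since 65 mod 8 = 1, so (12/65) = (+1)^2·(3/65); sign now +1
reciprocity: (3/65) = +1·(65/3) since 3 mod 4 = 3, 65 mod 4 = 1; sign now +1
(65/3) = (2/3)   [reduce mod 3]
2 = 2^1·1; (2/3) = -1 since 3 mod 8 = 3, so (2/3) = (-1)^1·(1/3); sign now -1
(1/3) = 1; final value = sign = -1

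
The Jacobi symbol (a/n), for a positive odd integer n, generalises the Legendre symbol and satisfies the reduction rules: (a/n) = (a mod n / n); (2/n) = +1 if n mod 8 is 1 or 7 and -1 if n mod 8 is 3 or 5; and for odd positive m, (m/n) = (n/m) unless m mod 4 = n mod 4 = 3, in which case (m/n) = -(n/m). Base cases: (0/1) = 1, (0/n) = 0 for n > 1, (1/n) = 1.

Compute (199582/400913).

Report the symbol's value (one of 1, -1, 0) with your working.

-1

factor out 2^1: 199582 = 2^1·99791; with 400913 mod 8 = 1, (2/400913) = +1; sign now +1; continue with (99791/400913)
flip (99791/400913) -> (400913/99791): both odd, 99791 mod 4 = 3, 400913 mod 4 = 1, so the flip contributes +1; sign now +1
(400913/99791): 400913 mod 99791 = 1749, so (400913/99791) = (1749/99791)
flip (1749/99791) -> (99791/1749): both odd, 1749 mod 4 = 1, 99791 mod 4 = 3, so the flip contributes +1; sign now +1
(99791/1749): 99791 mod 1749 = 98, so (99791/1749) = (98/1749)
factor out 2^1: 98 = 2^1·49; with 1749 mod 8 = 5, (2/1749) = -1; sign now -1; continue with (49/1749)
flip (49/1749) -> (1749/49): both odd, 49 mod 4 = 1, 1749 mod 4 = 1, so the flip contributes +1; sign now -1
(1749/49): 1749 mod 49 = 34, so (1749/49) = (34/49)
factor out 2^1: 34 = 2^1·17; with 49 mod 8 = 1, (2/49) = +1; sign now -1; continue with (17/49)
flip (17/49) -> (49/17): both odd, 17 mod 4 = 1, 49 mod 4 = 1, so the flip contributes +1; sign now -1
(49/17): 49 mod 17 = 15, so (49/17) = (15/17)
flip (15/17) -> (17/15): both odd, 15 mod 4 = 3, 17 mod 4 = 1, so the flip contributes +1; sign now -1
(17/15): 17 mod 15 = 2, so (17/15) = (2/15)
factor out 2^1: 2 = 2^1·1; with 15 mod 8 = 7, (2/15) = +1; sign now -1; continue with (1/15)
reached (1/15) = 1, so the symbol is -1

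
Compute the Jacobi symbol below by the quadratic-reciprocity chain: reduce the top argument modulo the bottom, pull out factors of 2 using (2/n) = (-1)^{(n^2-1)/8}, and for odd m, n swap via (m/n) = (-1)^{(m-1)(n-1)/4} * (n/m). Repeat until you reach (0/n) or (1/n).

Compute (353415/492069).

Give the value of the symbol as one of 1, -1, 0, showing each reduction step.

0

reciprocity: (353415/492069) = +1·(492069/353415) since 353415 mod 4 = 3, 492069 mod 4 = 1; sign now +1
(492069/353415) = (138654/353415)   [reduce mod 353415]
138654 = 2^1·69327; (2/353415) = +1 since 353415 mod 8 = 7, so (138654/353415) = (+1)^1·(69327/353415); sign now +1
reciprocity: (69327/353415) = -1·(353415/69327) since 69327 mod 4 = 3, 353415 mod 4 = 3; sign now -1
(353415/69327) = (6780/69327)   [reduce mod 69327]
6780 = 2^2·1695; (2/69327) = +1 since 69327 mod 8 = 7, so (6780/69327) = (+1)^2·(1695/69327); sign now -1
reciprocity: (1695/69327) = -1·(69327/1695) since 1695 mod 4 = 3, 69327 mod 4 = 3; sign now +1
(69327/1695) = (1527/1695)   [reduce mod 1695]
reciprocity: (1527/1695) = -1·(1695/1527) since 1527 mod 4 = 3, 1695 mod 4 = 3; sign now -1
(1695/1527) = (168/1527)   [reduce mod 1527]
168 = 2^3·21; (2/1527) = +1 since 1527 mod 8 = 7, so (168/1527) = (+1)^3·(21/1527); sign now -1
reciprocity: (21/1527) = +1·(1527/21) since 21 mod 4 = 1, 1527 mod 4 = 3; sign now -1
(1527/21) = (15/21)   [reduce mod 21]
reciprocity: (15/21) = +1·(21/15) since 15 mod 4 = 3, 21 mod 4 = 1; sign now -1
(21/15) = (6/15)   [reduce mod 15]
6 = 2^1·3; (2/15) = +1 since 15 mod 8 = 7, so (6/15) = (+1)^1·(3/15); sign now -1
reciprocity: (3/15) = -1·(15/3) since 3 mod 4 = 3, 15 mod 4 = 3; sign now +1
(15/3) = (0/3)   [reduce mod 3]
(0/3) = 0   [gcd(a, n) > 1]; final value = 0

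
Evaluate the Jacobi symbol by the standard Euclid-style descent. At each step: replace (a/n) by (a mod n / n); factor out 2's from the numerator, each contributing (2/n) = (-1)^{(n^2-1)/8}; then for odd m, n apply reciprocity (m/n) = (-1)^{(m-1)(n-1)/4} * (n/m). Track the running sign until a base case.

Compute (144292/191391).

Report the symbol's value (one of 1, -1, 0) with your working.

1

144292 = 2^2·36073; (2/191391) = +1 since 191391 mod 8 = 7, so (144292/191391) = (+1)^2·(36073/191391); sign now +1
reciprocity: (36073/191391) = +1·(191391/36073) since 36073 mod 4 = 1, 191391 mod 4 = 3; sign now +1
(191391/36073) = (11026/36073)   [reduce mod 36073]
11026 = 2^1·5513; (2/36073) = +1 since 36073 mod 8 = 1, so (11026/36073) = (+1)^1·(5513/36073); sign now +1
reciprocity: (5513/36073) = +1·(36073/5513) since 5513 mod 4 = 1, 36073 mod 4 = 1; sign now +1
(36073/5513) = (2995/5513)   [reduce mod 5513]
reciprocity: (2995/5513) = +1·(5513/2995) since 2995 mod 4 = 3, 5513 mod 4 = 1; sign now +1
(5513/2995) = (2518/2995)   [reduce mod 2995]
2518 = 2^1·1259; (2/2995) = -1 since 2995 mod 8 = 3, so (2518/2995) = (-1)^1·(1259/2995); sign now -1
reciprocity: (1259/2995) = -1·(2995/1259) since 1259 mod 4 = 3, 2995 mod 4 = 3; sign now +1
(2995/1259) = (477/1259)   [reduce mod 1259]
reciprocity: (477/1259) = +1·(1259/477) since 477 mod 4 = 1, 1259 mod 4 = 3; sign now +1
(1259/477) = (305/477)   [reduce mod 477]
reciprocity: (305/477) = +1·(477/305) since 305 mod 4 = 1, 477 mod 4 = 1; sign now +1
(477/305) = (172/305)   [reduce mod 305]
172 = 2^2·43; (2/305) = +1 since 305 mod 8 = 1, so (172/305) = (+1)^2·(43/305); sign now +1
reciprocity: (43/305) = +1·(305/43) since 43 mod 4 = 3, 305 mod 4 = 1; sign now +1
(305/43) = (4/43)   [reduce mod 43]
4 = 2^2·1; (2/43) = -1 since 43 mod 8 = 3, so (4/43) = (-1)^2·(1/43); sign now +1
(1/43) = 1; final value = sign = +1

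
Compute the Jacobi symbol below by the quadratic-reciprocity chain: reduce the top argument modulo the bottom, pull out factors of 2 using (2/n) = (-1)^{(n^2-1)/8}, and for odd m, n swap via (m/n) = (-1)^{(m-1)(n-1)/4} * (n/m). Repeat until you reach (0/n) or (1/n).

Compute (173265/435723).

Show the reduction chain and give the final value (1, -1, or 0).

flip (173265/435723) -> (435723/173265): both odd, 173265 mod 4 = 1, 435723 mod 4 = 3, so the flip contributes +1; sign now +1
(435723/173265): 435723 mod 173265 = 89193, so (435723/173265) = (89193/173265)
flip (89193/173265) -> (173265/89193): both odd, 89193 mod 4 = 1, 173265 mod 4 = 1, so the flip contributes +1; sign now +1
(173265/89193): 173265 mod 89193 = 84072, so (173265/89193) = (84072/89193)
factor out 2^3: 84072 = 2^3·10509; with 89193 mod 8 = 1, (2/89193) = +1; sign now +1; continue with (10509/89193)
flip (10509/89193) -> (89193/10509): both odd, 10509 mod 4 = 1, 89193 mod 4 = 1, so the flip contributes +1; sign now +1
(89193/10509): 89193 mod 10509 = 5121, so (89193/10509) = (5121/10509)
flip (5121/10509) -> (10509/5121): both odd, 5121 mod 4 = 1, 10509 mod 4 = 1, so the flip contributes +1; sign now +1
(10509/5121): 10509 mod 5121 = 267, so (10509/5121) = (267/5121)
flip (267/5121) -> (5121/267): both odd, 267 mod 4 = 3, 5121 mod 4 = 1, so the flip contributes +1; sign now +1
(5121/267): 5121 mod 267 = 48, so (5121/267) = (48/267)
factor out 2^4: 48 = 2^4·3; with 267 mod 8 = 3, (2/267) = -1; sign now +1; continue with (3/267)
flip (3/267) -> (267/3): both odd, 3 mod 4 = 3, 267 mod 4 = 3, so the flip contributes -1; sign now -1
(267/3): 267 mod 3 = 0, so (267/3) = (0/3)
reached (0/3); gcd(a, n) > 1, so (0/3) = 0 and the symbol is 0

0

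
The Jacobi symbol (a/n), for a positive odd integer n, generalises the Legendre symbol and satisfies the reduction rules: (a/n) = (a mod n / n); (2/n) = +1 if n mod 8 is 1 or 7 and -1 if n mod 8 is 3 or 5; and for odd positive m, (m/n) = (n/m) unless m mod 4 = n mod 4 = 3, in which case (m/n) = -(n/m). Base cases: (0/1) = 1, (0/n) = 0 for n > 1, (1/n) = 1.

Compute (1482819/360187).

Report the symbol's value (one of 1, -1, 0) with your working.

(1482819/360187) = (42071/360187)   [reduce mod 360187]
reciprocity: (42071/360187) = -1·(360187/42071) since 42071 mod 4 = 3, 360187 mod 4 = 3; sign now -1
(360187/42071) = (23619/42071)   [reduce mod 42071]
reciprocity: (23619/42071) = -1·(42071/23619) since 23619 mod 4 = 3, 42071 mod 4 = 3; sign now +1
(42071/23619) = (18452/23619)   [reduce mod 23619]
18452 = 2^2·4613; (2/23619) = -1 since 23619 mod 8 = 3, so (18452/23619) = (-1)^2·(4613/23619); sign now +1
reciprocity: (4613/23619) = +1·(23619/4613) since 4613 mod 4 = 1, 23619 mod 4 = 3; sign now +1
(23619/4613) = (554/4613)   [reduce mod 4613]
554 = 2^1·277; (2/4613) = -1 since 4613 mod 8 = 5, so (554/4613) = (-1)^1·(277/4613); sign now -1
reciprocity: (277/4613) = +1·(4613/277) since 277 mod 4 = 1, 4613 mod 4 = 1; sign now -1
(4613/277) = (181/277)   [reduce mod 277]
reciprocity: (181/277) = +1·(277/181) since 181 mod 4 = 1, 277 mod 4 = 1; sign now -1
(277/181) = (96/181)   [reduce mod 181]
96 = 2^5·3; (2/181) = -1 since 181 mod 8 = 5, so (96/181) = (-1)^5·(3/181); sign now +1
reciprocity: (3/181) = +1·(181/3) since 3 mod 4 = 3, 181 mod 4 = 1; sign now +1
(181/3) = (1/3)   [reduce mod 3]
(1/3) = 1; final value = sign = +1

1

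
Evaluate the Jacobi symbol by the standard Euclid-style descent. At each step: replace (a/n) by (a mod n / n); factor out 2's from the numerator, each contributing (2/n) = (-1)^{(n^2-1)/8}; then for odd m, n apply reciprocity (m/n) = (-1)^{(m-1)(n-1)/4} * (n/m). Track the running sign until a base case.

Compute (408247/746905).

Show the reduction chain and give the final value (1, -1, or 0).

flip (408247/746905) -> (746905/408247): both odd, 408247 mod 4 = 3, 746905 mod 4 = 1, so the flip contributes +1; sign now +1
(746905/408247): 746905 mod 408247 = 338658, so (746905/408247) = (338658/408247)
factor out 2^1: 338658 = 2^1·169329; with 408247 mod 8 = 7, (2/408247) = +1; sign now +1; continue with (169329/408247)
flip (169329/408247) -> (408247/169329): both odd, 169329 mod 4 = 1, 408247 mod 4 = 3, so the flip contributes +1; sign now +1
(408247/169329): 408247 mod 169329 = 69589, so (408247/169329) = (69589/169329)
flip (69589/169329) -> (169329/69589): both odd, 69589 mod 4 = 1, 169329 mod 4 = 1, so the flip contributes +1; sign now +1
(169329/69589): 169329 mod 69589 = 30151, so (169329/69589) = (30151/69589)
flip (30151/69589) -> (69589/30151): both odd, 30151 mod 4 = 3, 69589 mod 4 = 1, so the flip contributes +1; sign now +1
(69589/30151): 69589 mod 30151 = 9287, so (69589/30151) = (9287/30151)
flip (9287/30151) -> (30151/9287): both odd, 9287 mod 4 = 3, 30151 mod 4 = 3, so the flip contributes -1; sign now -1
(30151/9287): 30151 mod 9287 = 2290, so (30151/9287) = (2290/9287)
factor out 2^1: 2290 = 2^1·1145; with 9287 mod 8 = 7, (2/9287) = +1; sign now -1; continue with (1145/9287)
flip (1145/9287) -> (9287/1145): both odd, 1145 mod 4 = 1, 9287 mod 4 = 3, so the flip contributes +1; sign now -1
(9287/1145): 9287 mod 1145 = 127, so (9287/1145) = (127/1145)
flip (127/1145) -> (1145/127): both odd, 127 mod 4 = 3, 1145 mod 4 = 1, so the flip contributes +1; sign now -1
(1145/127): 1145 mod 127 = 2, so (1145/127) = (2/127)
factor out 2^1: 2 = 2^1·1; with 127 mod 8 = 7, (2/127) = +1; sign now -1; continue with (1/127)
reached (1/127) = 1, so the symbol is -1

-1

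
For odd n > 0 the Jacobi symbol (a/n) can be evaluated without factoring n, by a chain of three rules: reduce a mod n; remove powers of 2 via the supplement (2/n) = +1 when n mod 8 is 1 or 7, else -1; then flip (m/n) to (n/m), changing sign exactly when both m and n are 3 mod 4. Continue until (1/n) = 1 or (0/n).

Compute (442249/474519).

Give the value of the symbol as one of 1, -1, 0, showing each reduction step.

reciprocity: (442249/474519) = +1·(474519/442249) since 442249 mod 4 = 1, 474519 mod 4 = 3; sign now +1
(474519/442249) = (32270/442249)   [reduce mod 442249]
32270 = 2^1·16135; (2/442249) = +1 since 442249 mod 8 = 1, so (32270/442249) = (+1)^1·(16135/442249); sign now +1
reciprocity: (16135/442249) = +1·(442249/16135) since 16135 mod 4 = 3, 442249 mod 4 = 1; sign now +1
(442249/16135) = (6604/16135)   [reduce mod 16135]
6604 = 2^2·1651; (2/16135) = +1 since 16135 mod 8 = 7, so (6604/16135) = (+1)^2·(1651/16135); sign now +1
reciprocity: (1651/16135) = -1·(16135/1651) since 1651 mod 4 = 3, 16135 mod 4 = 3; sign now -1
(16135/1651) = (1276/1651)   [reduce mod 1651]
1276 = 2^2·319; (2/1651) = -1 since 1651 mod 8 = 3, so (1276/1651) = (-1)^2·(319/1651); sign now -1
reciprocity: (319/1651) = -1·(1651/319) since 319 mod 4 = 3, 1651 mod 4 = 3; sign now +1
(1651/319) = (56/319)   [reduce mod 319]
56 = 2^3·7; (2/319) = +1 since 319 mod 8 = 7, so (56/319) = (+1)^3·(7/319); sign now +1
reciprocity: (7/319) = -1·(319/7) since 7 mod 4 = 3, 319 mod 4 = 3; sign now -1
(319/7) = (4/7)   [reduce mod 7]
4 = 2^2·1; (2/7) = +1 since 7 mod 8 = 7, so (4/7) = (+1)^2·(1/7); sign now -1
(1/7) = 1; final value = sign = -1

-1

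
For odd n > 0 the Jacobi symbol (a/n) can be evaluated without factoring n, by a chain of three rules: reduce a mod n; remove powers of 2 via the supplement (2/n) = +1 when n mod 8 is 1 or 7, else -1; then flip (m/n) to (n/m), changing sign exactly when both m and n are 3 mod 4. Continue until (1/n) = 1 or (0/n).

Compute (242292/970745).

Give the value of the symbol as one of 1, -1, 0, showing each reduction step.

factor out 2^2: 242292 = 2^2·60573; with 970745 mod 8 = 1, (2/970745) = +1; sign now +1; continue with (60573/970745)
flip (60573/970745) -> (970745/60573): both odd, 60573 mod 4 = 1, 970745 mod 4 = 1, so the flip contributes +1; sign now +1
(970745/60573): 970745 mod 60573 = 1577, so (970745/60573) = (1577/60573)
flip (1577/60573) -> (60573/1577): both odd, 1577 mod 4 = 1, 60573 mod 4 = 1, so the flip contributes +1; sign now +1
(60573/1577): 60573 mod 1577 = 647, so (60573/1577) = (647/1577)
flip (647/1577) -> (1577/647): both odd, 647 mod 4 = 3, 1577 mod 4 = 1, so the flip contributes +1; sign now +1
(1577/647): 1577 mod 647 = 283, so (1577/647) = (283/647)
flip (283/647) -> (647/283): both odd, 283 mod 4 = 3, 647 mod 4 = 3, so the flip contributes -1; sign now -1
(647/283): 647 mod 283 = 81, so (647/283) = (81/283)
flip (81/283) -> (283/81): both odd, 81 mod 4 = 1, 283 mod 4 = 3, so the flip contributes +1; sign now -1
(283/81): 283 mod 81 = 40, so (283/81) = (40/81)
factor out 2^3: 40 = 2^3·5; with 81 mod 8 = 1, (2/81) = +1; sign now -1; continue with (5/81)
flip (5/81) -> (81/5): both odd, 5 mod 4 = 1, 81 mod 4 = 1, so the flip contributes +1; sign now -1
(81/5): 81 mod 5 = 1, so (81/5) = (1/5)
reached (1/5) = 1, so the symbol is -1

-1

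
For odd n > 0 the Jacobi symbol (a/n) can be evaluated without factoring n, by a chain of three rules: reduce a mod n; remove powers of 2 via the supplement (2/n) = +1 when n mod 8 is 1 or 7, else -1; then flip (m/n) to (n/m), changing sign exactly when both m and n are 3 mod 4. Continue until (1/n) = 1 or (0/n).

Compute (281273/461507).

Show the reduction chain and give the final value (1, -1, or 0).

flip (281273/461507) -> (461507/281273): both odd, 281273 mod 4 = 1, 461507 mod 4 = 3, so the flip contributes +1; sign now +1
(461507/281273): 461507 mod 281273 = 180234, so (461507/281273) = (180234/281273)
factor out 2^1: 180234 = 2^1·90117; with 281273 mod 8 = 1, (2/281273) = +1; sign now +1; continue with (90117/281273)
flip (90117/281273) -> (281273/90117): both odd, 90117 mod 4 = 1, 281273 mod 4 = 1, so the flip contributes +1; sign now +1
(281273/90117): 281273 mod 90117 = 10922, so (281273/90117) = (10922/90117)
factor out 2^1: 10922 = 2^1·5461; with 90117 mod 8 = 5, (2/90117) = -1; sign now -1; continue with (5461/90117)
flip (5461/90117) -> (90117/5461): both odd, 5461 mod 4 = 1, 90117 mod 4 = 1, so the flip contributes +1; sign now -1
(90117/5461): 90117 mod 5461 = 2741, so (90117/5461) = (2741/5461)
flip (2741/5461) -> (5461/2741): both odd, 2741 mod 4 = 1, 5461 mod 4 = 1, so the flip contributes +1; sign now -1
(5461/2741): 5461 mod 2741 = 2720, so (5461/2741) = (2720/2741)
factor out 2^5: 2720 = 2^5·85; with 2741 mod 8 = 5, (2/2741) = -1; sign now +1; continue with (85/2741)
flip (85/2741) -> (2741/85): both odd, 85 mod 4 = 1, 2741 mod 4 = 1, so the flip contributes +1; sign now +1
(2741/85): 2741 mod 85 = 21, so (2741/85) = (21/85)
flip (21/85) -> (85/21): both odd, 21 mod 4 = 1, 85 mod 4 = 1, so the flip contributes +1; sign now +1
(85/21): 85 mod 21 = 1, so (85/21) = (1/21)
reached (1/21) = 1, so the symbol is +1

1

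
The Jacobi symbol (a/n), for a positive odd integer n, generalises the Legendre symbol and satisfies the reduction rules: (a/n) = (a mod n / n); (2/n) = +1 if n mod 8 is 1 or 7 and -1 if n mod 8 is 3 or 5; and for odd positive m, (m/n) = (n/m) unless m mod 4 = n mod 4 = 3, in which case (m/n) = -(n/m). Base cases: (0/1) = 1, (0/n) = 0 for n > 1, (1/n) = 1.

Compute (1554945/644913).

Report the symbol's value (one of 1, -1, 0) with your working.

0

(1554945/644913) = (265119/644913)   [reduce mod 644913]
reciprocity: (265119/644913) = +1·(644913/265119) since 265119 mod 4 = 3, 644913 mod 4 = 1; sign now +1
(644913/265119) = (114675/265119)   [reduce mod 265119]
reciprocity: (114675/265119) = -1·(265119/114675) since 114675 mod 4 = 3, 265119 mod 4 = 3; sign now -1
(265119/114675) = (35769/114675)   [reduce mod 114675]
reciprocity: (35769/114675) = +1·(114675/35769) since 35769 mod 4 = 1, 114675 mod 4 = 3; sign now -1
(114675/35769) = (7368/35769)   [reduce mod 35769]
7368 = 2^3·921; (2/35769) = +1 since 35769 mod 8 = 1, so (7368/35769) = (+1)^3·(921/35769); sign now -1
reciprocity: (921/35769) = +1·(35769/921) since 921 mod 4 = 1, 35769 mod 4 = 1; sign now -1
(35769/921) = (771/921)   [reduce mod 921]
reciprocity: (771/921) = +1·(921/771) since 771 mod 4 = 3, 921 mod 4 = 1; sign now -1
(921/771) = (150/771)   [reduce mod 771]
150 = 2^1·75; (2/771) = -1 since 771 mod 8 = 3, so (150/771) = (-1)^1·(75/771); sign now +1
reciprocity: (75/771) = -1·(771/75) since 75 mod 4 = 3, 771 mod 4 = 3; sign now -1
(771/75) = (21/75)   [reduce mod 75]
reciprocity: (21/75) = +1·(75/21) since 21 mod 4 = 1, 75 mod 4 = 3; sign now -1
(75/21) = (12/21)   [reduce mod 21]
12 = 2^2·3; (2/21) = -1 since 21 mod 8 = 5, so (12/21) = (-1)^2·(3/21); sign now -1
reciprocity: (3/21) = +1·(21/3) since 3 mod 4 = 3, 21 mod 4 = 1; sign now -1
(21/3) = (0/3)   [reduce mod 3]
(0/3) = 0   [gcd(a, n) > 1]; final value = 0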